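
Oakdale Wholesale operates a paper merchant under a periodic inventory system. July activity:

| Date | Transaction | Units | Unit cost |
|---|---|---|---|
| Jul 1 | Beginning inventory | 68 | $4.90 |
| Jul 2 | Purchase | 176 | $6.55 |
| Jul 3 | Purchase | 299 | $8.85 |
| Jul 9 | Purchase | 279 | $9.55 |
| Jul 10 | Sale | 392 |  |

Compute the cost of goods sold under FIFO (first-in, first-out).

Jul 10, 392 sold [FIFO — oldest first]: 68 @ $4.90 + 176 @ $6.55 + 148 @ $8.85 = $2,795.80
Ending inventory: 151 @ $8.85 + 279 @ $9.55 = $4,000.80
Check: goods available $6,796.60 = COGS $2,795.80 + ending $4,000.80

COGS = $2,795.80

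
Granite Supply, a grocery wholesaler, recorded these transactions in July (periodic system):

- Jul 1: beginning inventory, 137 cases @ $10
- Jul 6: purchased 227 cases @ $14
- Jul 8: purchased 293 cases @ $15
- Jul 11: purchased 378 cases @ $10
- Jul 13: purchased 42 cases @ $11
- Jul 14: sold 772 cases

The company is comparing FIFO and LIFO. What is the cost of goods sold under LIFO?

FIFO COGS: 137 @ $10 + 227 @ $14 + 293 @ $15 + 115 @ $10 = $10,093
LIFO COGS: 42 @ $11 + 378 @ $10 + 293 @ $15 + 59 @ $14 = $9,463

COGS = $9,463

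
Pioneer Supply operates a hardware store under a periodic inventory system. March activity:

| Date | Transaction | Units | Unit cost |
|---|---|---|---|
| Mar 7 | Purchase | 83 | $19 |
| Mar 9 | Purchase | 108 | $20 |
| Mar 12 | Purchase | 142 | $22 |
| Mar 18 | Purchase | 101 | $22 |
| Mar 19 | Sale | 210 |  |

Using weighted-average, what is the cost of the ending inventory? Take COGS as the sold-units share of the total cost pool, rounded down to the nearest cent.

Mar 19, sell 210: 210/434 × $9,083.00 → $4,395.00
Ending inventory (cost pool remaining) = $4,688.00

Ending inventory = $4,688.00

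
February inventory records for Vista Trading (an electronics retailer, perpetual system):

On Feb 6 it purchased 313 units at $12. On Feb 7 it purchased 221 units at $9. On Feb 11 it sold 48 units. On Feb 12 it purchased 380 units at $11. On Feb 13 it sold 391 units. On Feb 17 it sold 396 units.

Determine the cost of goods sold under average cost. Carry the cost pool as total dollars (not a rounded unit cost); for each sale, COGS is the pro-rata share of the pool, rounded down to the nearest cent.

After Feb 6: 313 on hand, pool $3,756.00 (≈ $12.0000 each)
After Feb 7: 534 on hand, pool $5,745.00 (≈ $10.7584 each)
Feb 11, sell 48: 48/534 × $5,745.00 → $516.40
After Feb 12: 866 on hand, pool $9,408.60 (≈ $10.8644 each)
Feb 13, sell 391: 391/866 × $9,408.60 → $4,247.99
Feb 17, sell 396: 396/475 × $5,160.61 → $4,302.31
Total COGS = $516.40 + $4,247.99 + $4,302.31 = $9,066.70
Ending inventory (cost pool remaining) = $858.30

COGS = $9,066.70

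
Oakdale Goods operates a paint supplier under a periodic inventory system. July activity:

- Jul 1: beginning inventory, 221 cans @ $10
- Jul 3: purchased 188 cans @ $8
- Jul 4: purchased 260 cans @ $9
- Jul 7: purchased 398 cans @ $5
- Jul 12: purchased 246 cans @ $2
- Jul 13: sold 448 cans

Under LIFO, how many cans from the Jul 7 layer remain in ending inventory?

Jul 13, 448 sold [LIFO — newest first]: 246 @ $2 + 202 @ $5 = $1,502
Ending inventory: 221 @ $10 + 188 @ $8 + 260 @ $9 + 196 @ $5 = $7,034
Check: goods available $8,536 = COGS $1,502 + ending $7,034

196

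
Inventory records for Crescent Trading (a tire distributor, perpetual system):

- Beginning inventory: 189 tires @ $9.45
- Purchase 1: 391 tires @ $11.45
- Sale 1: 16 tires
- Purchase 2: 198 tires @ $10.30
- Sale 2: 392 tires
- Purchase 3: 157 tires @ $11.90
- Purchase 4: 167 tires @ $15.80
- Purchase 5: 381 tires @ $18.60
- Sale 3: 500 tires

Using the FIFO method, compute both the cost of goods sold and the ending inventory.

Sale 1 (16) [FIFO — oldest first]: 16 @ $9.45 = $151.20
Sale 2 (392) [FIFO — oldest first]: 173 @ $9.45 + 219 @ $11.45 = $4,142.40
Sale 3 (500) [FIFO — oldest first]: 172 @ $11.45 + 198 @ $10.30 + 130 @ $11.90 = $5,555.80
Total COGS = $151.20 + $4,142.40 + $5,555.80 = $9,849.40
Ending inventory: 27 @ $11.90 + 167 @ $15.80 + 381 @ $18.60 = $10,046.50

COGS = $9,849.40; ending inventory = $10,046.50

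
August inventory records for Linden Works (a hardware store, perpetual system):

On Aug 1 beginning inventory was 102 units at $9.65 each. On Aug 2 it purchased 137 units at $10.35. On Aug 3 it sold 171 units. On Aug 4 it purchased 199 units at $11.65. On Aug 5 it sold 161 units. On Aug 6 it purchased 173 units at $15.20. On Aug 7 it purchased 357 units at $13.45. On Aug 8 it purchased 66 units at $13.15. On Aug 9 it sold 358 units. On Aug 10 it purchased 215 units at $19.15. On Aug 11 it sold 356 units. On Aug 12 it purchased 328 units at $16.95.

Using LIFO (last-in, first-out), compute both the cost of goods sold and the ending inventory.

Aug 3, 171 sold [LIFO — newest first]: 137 @ $10.35 + 34 @ $9.65 = $1,746.05
Aug 5, 161 sold [LIFO — newest first]: 161 @ $11.65 = $1,875.65
Aug 9, 358 sold [LIFO — newest first]: 66 @ $13.15 + 292 @ $13.45 = $4,795.30
Aug 11, 356 sold [LIFO — newest first]: 215 @ $19.15 + 65 @ $13.45 + 76 @ $15.20 = $6,146.70
Total COGS = $1,746.05 + $1,875.65 + $4,795.30 + $6,146.70 = $14,563.70
Ending inventory: 68 @ $9.65 + 38 @ $11.65 + 97 @ $15.20 + 328 @ $16.95 = $8,132.90

COGS = $14,563.70; ending inventory = $8,132.90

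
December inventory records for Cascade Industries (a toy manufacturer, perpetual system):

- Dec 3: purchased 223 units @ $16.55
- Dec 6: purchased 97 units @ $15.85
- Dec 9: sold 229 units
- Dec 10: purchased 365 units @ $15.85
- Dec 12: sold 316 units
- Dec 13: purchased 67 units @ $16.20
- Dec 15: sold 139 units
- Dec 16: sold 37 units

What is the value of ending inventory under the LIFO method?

Ending inventory = $513.05

Dec 9, 229 sold [LIFO — newest first]: 97 @ $15.85 + 132 @ $16.55 = $3,722.05
Dec 12, 316 sold [LIFO — newest first]: 316 @ $15.85 = $5,008.60
Dec 15, 139 sold [LIFO — newest first]: 67 @ $16.20 + 49 @ $15.85 + 23 @ $16.55 = $2,242.70
Dec 16, 37 sold [LIFO — newest first]: 37 @ $16.55 = $612.35
Total COGS = $3,722.05 + $5,008.60 + $2,242.70 + $612.35 = $11,585.70
Ending inventory: 31 @ $16.55 = $513.05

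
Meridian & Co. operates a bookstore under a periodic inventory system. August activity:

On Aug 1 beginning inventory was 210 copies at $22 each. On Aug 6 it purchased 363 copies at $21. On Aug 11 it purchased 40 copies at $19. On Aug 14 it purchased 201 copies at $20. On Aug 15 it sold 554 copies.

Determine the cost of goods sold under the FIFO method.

Aug 15, 554 sold [FIFO — oldest first]: 210 @ $22 + 344 @ $21 = $11,844
Ending inventory: 19 @ $21 + 40 @ $19 + 201 @ $20 = $5,179

COGS = $11,844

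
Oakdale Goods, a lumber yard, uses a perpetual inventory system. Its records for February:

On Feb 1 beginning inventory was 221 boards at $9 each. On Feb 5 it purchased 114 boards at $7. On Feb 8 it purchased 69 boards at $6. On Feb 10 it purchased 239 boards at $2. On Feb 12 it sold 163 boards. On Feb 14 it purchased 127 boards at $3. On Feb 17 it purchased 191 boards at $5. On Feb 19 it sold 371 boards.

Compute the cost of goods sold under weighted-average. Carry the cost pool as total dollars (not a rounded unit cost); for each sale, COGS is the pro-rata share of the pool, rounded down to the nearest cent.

COGS = $2,830.56

After Feb 1: 221 on hand, pool $1,989.00 (≈ $9.0000 each)
After Feb 5: 335 on hand, pool $2,787.00 (≈ $8.3194 each)
After Feb 8: 404 on hand, pool $3,201.00 (≈ $7.9233 each)
After Feb 10: 643 on hand, pool $3,679.00 (≈ $5.7216 each)
Feb 12, sell 163: 163/643 × $3,679.00 → $932.62
After Feb 14: 607 on hand, pool $3,127.38 (≈ $5.1522 each)
After Feb 17: 798 on hand, pool $4,082.38 (≈ $5.1158 each)
Feb 19, sell 371: 371/798 × $4,082.38 → $1,897.94
Total COGS = $932.62 + $1,897.94 = $2,830.56
Ending inventory (cost pool remaining) = $2,184.44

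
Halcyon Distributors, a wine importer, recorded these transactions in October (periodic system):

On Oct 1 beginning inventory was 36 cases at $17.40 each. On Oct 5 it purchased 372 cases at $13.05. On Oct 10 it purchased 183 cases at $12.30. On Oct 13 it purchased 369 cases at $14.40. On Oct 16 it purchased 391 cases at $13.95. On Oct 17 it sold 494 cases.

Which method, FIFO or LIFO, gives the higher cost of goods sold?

LIFO

FIFO COGS: 36 @ $17.40 + 372 @ $13.05 + 86 @ $12.30 = $6,538.80
LIFO COGS: 391 @ $13.95 + 103 @ $14.40 = $6,937.65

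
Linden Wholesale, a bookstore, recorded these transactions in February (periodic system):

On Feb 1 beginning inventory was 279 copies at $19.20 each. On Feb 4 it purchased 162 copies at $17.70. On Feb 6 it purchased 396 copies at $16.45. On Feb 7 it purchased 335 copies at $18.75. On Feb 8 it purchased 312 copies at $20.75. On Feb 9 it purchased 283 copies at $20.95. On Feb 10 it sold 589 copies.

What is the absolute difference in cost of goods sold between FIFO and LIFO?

$1,619.55

FIFO COGS: 279 @ $19.20 + 162 @ $17.70 + 148 @ $16.45 = $10,658.80
LIFO COGS: 283 @ $20.95 + 306 @ $20.75 = $12,278.35
Difference = |$10,658.80 − $12,278.35| = $1,619.55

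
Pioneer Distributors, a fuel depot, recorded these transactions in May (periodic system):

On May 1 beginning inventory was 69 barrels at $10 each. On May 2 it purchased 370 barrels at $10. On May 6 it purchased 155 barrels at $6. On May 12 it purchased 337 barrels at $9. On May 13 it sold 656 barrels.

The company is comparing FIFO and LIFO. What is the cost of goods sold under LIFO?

COGS = $5,603

FIFO COGS: 69 @ $10 + 370 @ $10 + 155 @ $6 + 62 @ $9 = $5,878
LIFO COGS: 337 @ $9 + 155 @ $6 + 164 @ $10 = $5,603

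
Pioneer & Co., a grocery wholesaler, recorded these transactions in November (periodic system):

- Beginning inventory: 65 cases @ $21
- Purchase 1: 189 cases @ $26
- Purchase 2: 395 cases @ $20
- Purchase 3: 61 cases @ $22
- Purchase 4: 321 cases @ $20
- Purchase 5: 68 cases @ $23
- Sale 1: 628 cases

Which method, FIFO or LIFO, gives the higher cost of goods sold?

FIFO

FIFO COGS: 65 @ $21 + 189 @ $26 + 374 @ $20 = $13,759
LIFO COGS: 68 @ $23 + 321 @ $20 + 61 @ $22 + 178 @ $20 = $12,886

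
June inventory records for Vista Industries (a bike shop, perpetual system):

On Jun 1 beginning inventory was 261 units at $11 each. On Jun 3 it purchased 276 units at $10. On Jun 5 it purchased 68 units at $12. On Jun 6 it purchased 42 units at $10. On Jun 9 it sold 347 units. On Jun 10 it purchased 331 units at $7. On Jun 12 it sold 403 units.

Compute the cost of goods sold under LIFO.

Jun 9, 347 sold [LIFO — newest first]: 42 @ $10 + 68 @ $12 + 237 @ $10 = $3,606
Jun 12, 403 sold [LIFO — newest first]: 331 @ $7 + 39 @ $10 + 33 @ $11 = $3,070
Total COGS = $3,606 + $3,070 = $6,676
Ending inventory: 228 @ $11 = $2,508

COGS = $6,676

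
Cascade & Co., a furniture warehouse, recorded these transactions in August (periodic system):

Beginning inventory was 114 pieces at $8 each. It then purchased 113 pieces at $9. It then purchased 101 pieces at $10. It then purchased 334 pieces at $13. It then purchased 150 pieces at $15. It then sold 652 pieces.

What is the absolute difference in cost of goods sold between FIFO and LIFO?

$1,054

FIFO COGS: 114 @ $8 + 113 @ $9 + 101 @ $10 + 324 @ $13 = $7,151
LIFO COGS: 150 @ $15 + 334 @ $13 + 101 @ $10 + 67 @ $9 = $8,205
Difference = |$7,151 − $8,205| = $1,054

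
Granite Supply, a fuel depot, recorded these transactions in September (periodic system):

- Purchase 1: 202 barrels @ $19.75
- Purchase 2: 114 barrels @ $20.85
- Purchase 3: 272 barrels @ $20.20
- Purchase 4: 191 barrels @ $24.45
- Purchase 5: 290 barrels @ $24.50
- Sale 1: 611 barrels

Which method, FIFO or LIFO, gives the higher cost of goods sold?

LIFO

FIFO COGS: 202 @ $19.75 + 114 @ $20.85 + 272 @ $20.20 + 23 @ $24.45 = $12,423.15
LIFO COGS: 290 @ $24.50 + 191 @ $24.45 + 130 @ $20.20 = $14,400.95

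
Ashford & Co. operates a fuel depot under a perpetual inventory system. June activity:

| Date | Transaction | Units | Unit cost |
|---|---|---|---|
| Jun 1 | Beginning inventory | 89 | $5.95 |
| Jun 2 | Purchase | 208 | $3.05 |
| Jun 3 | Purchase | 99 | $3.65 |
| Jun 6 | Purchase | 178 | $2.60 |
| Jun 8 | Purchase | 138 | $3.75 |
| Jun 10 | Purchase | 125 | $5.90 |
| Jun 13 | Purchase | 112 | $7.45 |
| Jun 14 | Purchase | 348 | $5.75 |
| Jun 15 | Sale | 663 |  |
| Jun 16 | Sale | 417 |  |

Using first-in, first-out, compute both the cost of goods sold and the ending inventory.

COGS = $4,830.75; ending inventory = $1,247.75

Jun 15, 663 sold [FIFO — oldest first]: 89 @ $5.95 + 208 @ $3.05 + 99 @ $3.65 + 178 @ $2.60 + 89 @ $3.75 = $2,321.85
Jun 16, 417 sold [FIFO — oldest first]: 49 @ $3.75 + 125 @ $5.90 + 112 @ $7.45 + 131 @ $5.75 = $2,508.90
Total COGS = $2,321.85 + $2,508.90 = $4,830.75
Ending inventory: 217 @ $5.75 = $1,247.75
Check: goods available $6,078.50 = COGS $4,830.75 + ending $1,247.75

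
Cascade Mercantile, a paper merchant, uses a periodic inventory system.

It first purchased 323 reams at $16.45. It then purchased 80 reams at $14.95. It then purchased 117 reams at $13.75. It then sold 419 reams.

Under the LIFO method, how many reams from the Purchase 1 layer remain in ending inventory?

101

Sale 1 (419) [LIFO — newest first]: 117 @ $13.75 + 80 @ $14.95 + 222 @ $16.45 = $6,456.65
Ending inventory: 101 @ $16.45 = $1,661.45
Check: goods available $8,118.10 = COGS $6,456.65 + ending $1,661.45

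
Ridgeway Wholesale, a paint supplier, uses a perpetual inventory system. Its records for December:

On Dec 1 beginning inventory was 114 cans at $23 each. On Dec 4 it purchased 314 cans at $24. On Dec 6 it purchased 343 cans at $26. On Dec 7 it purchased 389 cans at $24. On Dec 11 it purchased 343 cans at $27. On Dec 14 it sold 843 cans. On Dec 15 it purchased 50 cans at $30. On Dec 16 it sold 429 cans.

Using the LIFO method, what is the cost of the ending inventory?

Dec 14, 843 sold [LIFO — newest first]: 343 @ $27 + 389 @ $24 + 111 @ $26 = $21,483
Dec 16, 429 sold [LIFO — newest first]: 50 @ $30 + 232 @ $26 + 147 @ $24 = $11,060
Total COGS = $21,483 + $11,060 = $32,543
Ending inventory: 114 @ $23 + 167 @ $24 = $6,630
Check: goods available $39,173 = COGS $32,543 + ending $6,630

Ending inventory = $6,630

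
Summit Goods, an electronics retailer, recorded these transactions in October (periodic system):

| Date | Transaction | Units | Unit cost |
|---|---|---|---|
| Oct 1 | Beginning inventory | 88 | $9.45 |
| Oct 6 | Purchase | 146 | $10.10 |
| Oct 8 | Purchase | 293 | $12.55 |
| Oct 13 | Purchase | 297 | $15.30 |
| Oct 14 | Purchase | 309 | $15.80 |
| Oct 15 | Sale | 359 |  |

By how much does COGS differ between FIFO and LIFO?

FIFO COGS: 88 @ $9.45 + 146 @ $10.10 + 125 @ $12.55 = $3,874.95
LIFO COGS: 309 @ $15.80 + 50 @ $15.30 = $5,647.20
Difference = |$3,874.95 − $5,647.20| = $1,772.25

$1,772.25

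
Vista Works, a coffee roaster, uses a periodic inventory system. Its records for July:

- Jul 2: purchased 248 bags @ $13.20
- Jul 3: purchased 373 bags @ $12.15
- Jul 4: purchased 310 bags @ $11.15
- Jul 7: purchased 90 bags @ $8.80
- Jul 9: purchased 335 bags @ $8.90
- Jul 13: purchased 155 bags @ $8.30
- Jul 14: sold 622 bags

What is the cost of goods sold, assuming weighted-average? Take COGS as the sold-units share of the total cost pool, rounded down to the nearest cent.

Jul 14, sell 622: 622/1511 × $16,322.05 → $6,718.93
Ending inventory (cost pool remaining) = $9,603.12

COGS = $6,718.93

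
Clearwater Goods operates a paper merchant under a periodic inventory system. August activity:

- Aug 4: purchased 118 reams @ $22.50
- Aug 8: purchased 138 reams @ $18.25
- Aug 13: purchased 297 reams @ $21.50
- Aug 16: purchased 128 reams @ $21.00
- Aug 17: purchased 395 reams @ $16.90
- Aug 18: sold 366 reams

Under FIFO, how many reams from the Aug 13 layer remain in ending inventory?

Aug 18, 366 sold [FIFO — oldest first]: 118 @ $22.50 + 138 @ $18.25 + 110 @ $21.50 = $7,538.50
Ending inventory: 187 @ $21.50 + 128 @ $21.00 + 395 @ $16.90 = $13,384.00
Check: goods available $20,922.50 = COGS $7,538.50 + ending $13,384.00

187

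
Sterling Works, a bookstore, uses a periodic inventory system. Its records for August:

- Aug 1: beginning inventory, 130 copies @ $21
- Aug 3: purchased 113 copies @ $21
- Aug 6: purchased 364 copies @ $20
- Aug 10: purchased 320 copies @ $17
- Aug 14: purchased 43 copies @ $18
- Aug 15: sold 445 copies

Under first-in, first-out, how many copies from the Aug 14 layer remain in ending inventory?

43

Aug 15, 445 sold [FIFO — oldest first]: 130 @ $21 + 113 @ $21 + 202 @ $20 = $9,143
Ending inventory: 162 @ $20 + 320 @ $17 + 43 @ $18 = $9,454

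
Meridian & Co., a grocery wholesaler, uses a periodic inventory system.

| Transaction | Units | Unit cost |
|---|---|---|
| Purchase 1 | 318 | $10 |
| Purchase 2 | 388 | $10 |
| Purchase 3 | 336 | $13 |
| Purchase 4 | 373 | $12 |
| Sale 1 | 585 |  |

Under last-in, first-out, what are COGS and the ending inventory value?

COGS = $7,232; ending inventory = $8,672

Sale 1 (585) [LIFO — newest first]: 373 @ $12 + 212 @ $13 = $7,232
Ending inventory: 318 @ $10 + 388 @ $10 + 124 @ $13 = $8,672
Check: goods available $15,904 = COGS $7,232 + ending $8,672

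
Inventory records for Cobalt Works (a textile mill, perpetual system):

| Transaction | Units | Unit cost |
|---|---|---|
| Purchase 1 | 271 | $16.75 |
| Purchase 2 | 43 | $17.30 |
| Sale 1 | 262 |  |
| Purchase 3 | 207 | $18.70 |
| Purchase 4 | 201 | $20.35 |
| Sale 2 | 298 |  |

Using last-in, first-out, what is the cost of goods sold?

COGS = $10,316.40

Sale 1 (262) [LIFO — newest first]: 43 @ $17.30 + 219 @ $16.75 = $4,412.15
Sale 2 (298) [LIFO — newest first]: 201 @ $20.35 + 97 @ $18.70 = $5,904.25
Total COGS = $4,412.15 + $5,904.25 = $10,316.40
Ending inventory: 52 @ $16.75 + 110 @ $18.70 = $2,928.00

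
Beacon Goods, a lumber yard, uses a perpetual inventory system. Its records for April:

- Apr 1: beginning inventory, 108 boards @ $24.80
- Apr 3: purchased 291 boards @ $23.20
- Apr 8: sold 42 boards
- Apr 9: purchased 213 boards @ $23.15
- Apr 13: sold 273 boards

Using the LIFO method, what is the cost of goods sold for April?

Apr 8, 42 sold [LIFO — newest first]: 42 @ $23.20 = $974.40
Apr 13, 273 sold [LIFO — newest first]: 213 @ $23.15 + 60 @ $23.20 = $6,322.95
Total COGS = $974.40 + $6,322.95 = $7,297.35
Ending inventory: 108 @ $24.80 + 189 @ $23.20 = $7,063.20
Check: goods available $14,360.55 = COGS $7,297.35 + ending $7,063.20

COGS = $7,297.35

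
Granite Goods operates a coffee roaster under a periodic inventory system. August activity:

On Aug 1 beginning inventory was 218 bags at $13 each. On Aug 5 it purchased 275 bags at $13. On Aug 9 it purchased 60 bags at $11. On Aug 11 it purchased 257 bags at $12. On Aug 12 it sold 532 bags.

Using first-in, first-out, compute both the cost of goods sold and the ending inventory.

COGS = $6,838; ending inventory = $3,315

Aug 12, 532 sold [FIFO — oldest first]: 218 @ $13 + 275 @ $13 + 39 @ $11 = $6,838
Ending inventory: 21 @ $11 + 257 @ $12 = $3,315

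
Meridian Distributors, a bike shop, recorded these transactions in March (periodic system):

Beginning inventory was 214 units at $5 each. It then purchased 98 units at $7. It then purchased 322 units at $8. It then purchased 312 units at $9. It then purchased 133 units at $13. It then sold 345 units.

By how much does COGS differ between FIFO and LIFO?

FIFO COGS: 214 @ $5 + 98 @ $7 + 33 @ $8 = $2,020
LIFO COGS: 133 @ $13 + 212 @ $9 = $3,637
Difference = |$2,020 − $3,637| = $1,617

$1,617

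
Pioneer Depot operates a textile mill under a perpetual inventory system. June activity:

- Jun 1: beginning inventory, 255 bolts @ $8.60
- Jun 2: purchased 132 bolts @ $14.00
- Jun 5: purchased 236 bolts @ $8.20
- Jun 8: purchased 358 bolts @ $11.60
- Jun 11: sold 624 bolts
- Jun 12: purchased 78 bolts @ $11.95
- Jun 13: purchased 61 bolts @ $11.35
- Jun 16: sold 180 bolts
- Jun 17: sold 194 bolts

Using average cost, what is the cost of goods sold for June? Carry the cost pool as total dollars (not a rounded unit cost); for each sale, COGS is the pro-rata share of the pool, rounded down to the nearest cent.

After Jun 1: 255 on hand, pool $2,193.00 (≈ $8.6000 each)
After Jun 2: 387 on hand, pool $4,041.00 (≈ $10.4419 each)
After Jun 5: 623 on hand, pool $5,976.20 (≈ $9.5926 each)
After Jun 8: 981 on hand, pool $10,129.00 (≈ $10.3252 each)
Jun 11, sell 624: 624/981 × $10,129.00 → $6,442.91
After Jun 12: 435 on hand, pool $4,618.19 (≈ $10.6165 each)
After Jun 13: 496 on hand, pool $5,310.54 (≈ $10.7067 each)
Jun 16, sell 180: 180/496 × $5,310.54 → $1,927.21
Jun 17, sell 194: 194/316 × $3,383.33 → $2,077.10
Total COGS = $6,442.91 + $1,927.21 + $2,077.10 = $10,447.22
Ending inventory (cost pool remaining) = $1,306.23

COGS = $10,447.22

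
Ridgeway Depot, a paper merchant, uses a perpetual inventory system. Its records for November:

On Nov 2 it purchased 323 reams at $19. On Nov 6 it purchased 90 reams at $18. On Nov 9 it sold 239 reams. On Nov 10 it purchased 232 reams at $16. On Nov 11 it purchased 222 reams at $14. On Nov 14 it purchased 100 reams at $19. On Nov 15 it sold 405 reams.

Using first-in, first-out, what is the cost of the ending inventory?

Ending inventory = $5,024

Nov 9, 239 sold [FIFO — oldest first]: 239 @ $19 = $4,541
Nov 15, 405 sold [FIFO — oldest first]: 84 @ $19 + 90 @ $18 + 231 @ $16 = $6,912
Total COGS = $4,541 + $6,912 = $11,453
Ending inventory: 1 @ $16 + 222 @ $14 + 100 @ $19 = $5,024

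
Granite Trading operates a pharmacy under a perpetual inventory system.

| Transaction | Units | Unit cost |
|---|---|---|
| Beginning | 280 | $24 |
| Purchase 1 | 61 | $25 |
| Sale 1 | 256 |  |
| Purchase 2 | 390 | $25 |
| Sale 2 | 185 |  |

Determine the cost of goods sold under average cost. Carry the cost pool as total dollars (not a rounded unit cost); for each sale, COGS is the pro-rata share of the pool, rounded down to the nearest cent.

After Beginning: 280 on hand, pool $6,720.00 (≈ $24.0000 each)
After Purchase 1: 341 on hand, pool $8,245.00 (≈ $24.1789 each)
Sale 1, sell 256: 256/341 × $8,245.00 → $6,189.79
After Purchase 2: 475 on hand, pool $11,805.21 (≈ $24.8531 each)
Sale 2, sell 185: 185/475 × $11,805.21 → $4,597.81
Total COGS = $6,189.79 + $4,597.81 = $10,787.60
Ending inventory (cost pool remaining) = $7,207.40
Check: goods available $17,995.00 = COGS $10,787.60 + ending $7,207.40

COGS = $10,787.60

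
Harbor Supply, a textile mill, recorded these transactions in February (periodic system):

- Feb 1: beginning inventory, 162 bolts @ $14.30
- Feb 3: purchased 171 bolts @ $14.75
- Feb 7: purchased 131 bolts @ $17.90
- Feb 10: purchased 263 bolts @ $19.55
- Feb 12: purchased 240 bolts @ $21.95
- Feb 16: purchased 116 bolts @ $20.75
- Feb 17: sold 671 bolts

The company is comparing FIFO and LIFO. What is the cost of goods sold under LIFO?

COGS = $13,747.45

FIFO COGS: 162 @ $14.30 + 171 @ $14.75 + 131 @ $17.90 + 207 @ $19.55 = $11,230.60
LIFO COGS: 116 @ $20.75 + 240 @ $21.95 + 263 @ $19.55 + 52 @ $17.90 = $13,747.45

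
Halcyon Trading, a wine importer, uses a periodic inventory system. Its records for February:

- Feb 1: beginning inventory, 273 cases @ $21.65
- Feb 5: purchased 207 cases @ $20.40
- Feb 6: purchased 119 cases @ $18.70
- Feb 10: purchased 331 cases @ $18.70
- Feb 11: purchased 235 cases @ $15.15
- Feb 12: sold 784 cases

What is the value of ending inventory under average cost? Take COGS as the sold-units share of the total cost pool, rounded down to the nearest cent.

Ending inventory = $7,230.34

Feb 12, sell 784: 784/1165 × $22,108.50 → $14,878.16
Ending inventory (cost pool remaining) = $7,230.34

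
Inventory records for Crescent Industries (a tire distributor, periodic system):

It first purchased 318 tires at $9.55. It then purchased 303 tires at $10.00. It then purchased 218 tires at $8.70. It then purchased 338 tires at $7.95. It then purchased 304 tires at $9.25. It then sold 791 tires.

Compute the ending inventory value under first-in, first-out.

Sale 1 (791) [FIFO — oldest first]: 318 @ $9.55 + 303 @ $10.00 + 170 @ $8.70 = $7,545.90
Ending inventory: 48 @ $8.70 + 338 @ $7.95 + 304 @ $9.25 = $5,916.70

Ending inventory = $5,916.70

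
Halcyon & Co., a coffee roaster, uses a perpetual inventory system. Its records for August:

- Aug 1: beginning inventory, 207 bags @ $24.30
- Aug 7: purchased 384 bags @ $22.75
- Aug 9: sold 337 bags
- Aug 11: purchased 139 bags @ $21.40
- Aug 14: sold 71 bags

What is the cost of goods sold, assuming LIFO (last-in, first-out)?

COGS = $9,186.15

Aug 9, 337 sold [LIFO — newest first]: 337 @ $22.75 = $7,666.75
Aug 14, 71 sold [LIFO — newest first]: 71 @ $21.40 = $1,519.40
Total COGS = $7,666.75 + $1,519.40 = $9,186.15
Ending inventory: 207 @ $24.30 + 47 @ $22.75 + 68 @ $21.40 = $7,554.55
Check: goods available $16,740.70 = COGS $9,186.15 + ending $7,554.55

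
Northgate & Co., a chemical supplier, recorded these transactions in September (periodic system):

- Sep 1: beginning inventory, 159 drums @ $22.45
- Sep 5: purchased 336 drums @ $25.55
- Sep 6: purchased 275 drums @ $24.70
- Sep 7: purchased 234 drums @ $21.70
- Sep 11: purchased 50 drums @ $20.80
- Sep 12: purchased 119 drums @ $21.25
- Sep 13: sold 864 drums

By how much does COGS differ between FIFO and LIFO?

FIFO COGS: 159 @ $22.45 + 336 @ $25.55 + 275 @ $24.70 + 94 @ $21.70 = $20,986.65
LIFO COGS: 119 @ $21.25 + 50 @ $20.80 + 234 @ $21.70 + 275 @ $24.70 + 186 @ $25.55 = $20,191.35
Difference = |$20,986.65 − $20,191.35| = $795.30

$795.30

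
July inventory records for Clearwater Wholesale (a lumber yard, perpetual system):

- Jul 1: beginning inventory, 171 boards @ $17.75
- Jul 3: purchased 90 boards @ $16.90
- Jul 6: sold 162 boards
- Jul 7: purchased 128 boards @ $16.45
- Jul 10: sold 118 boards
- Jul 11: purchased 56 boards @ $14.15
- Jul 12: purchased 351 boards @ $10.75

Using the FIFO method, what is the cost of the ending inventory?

Ending inventory = $6,358.70

Jul 6, 162 sold [FIFO — oldest first]: 162 @ $17.75 = $2,875.50
Jul 10, 118 sold [FIFO — oldest first]: 9 @ $17.75 + 90 @ $16.90 + 19 @ $16.45 = $1,993.30
Total COGS = $2,875.50 + $1,993.30 = $4,868.80
Ending inventory: 109 @ $16.45 + 56 @ $14.15 + 351 @ $10.75 = $6,358.70
Check: goods available $11,227.50 = COGS $4,868.80 + ending $6,358.70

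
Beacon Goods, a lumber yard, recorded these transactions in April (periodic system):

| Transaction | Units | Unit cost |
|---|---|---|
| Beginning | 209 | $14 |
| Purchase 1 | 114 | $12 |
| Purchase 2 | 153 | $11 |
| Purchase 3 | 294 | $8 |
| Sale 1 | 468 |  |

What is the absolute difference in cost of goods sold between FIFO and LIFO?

FIFO COGS: 209 @ $14 + 114 @ $12 + 145 @ $11 = $5,889
LIFO COGS: 294 @ $8 + 153 @ $11 + 21 @ $12 = $4,287
Difference = |$5,889 − $4,287| = $1,602

$1,602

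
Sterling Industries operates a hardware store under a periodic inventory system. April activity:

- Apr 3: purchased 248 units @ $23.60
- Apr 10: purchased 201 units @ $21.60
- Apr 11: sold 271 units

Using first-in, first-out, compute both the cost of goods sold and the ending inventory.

Apr 11, 271 sold [FIFO — oldest first]: 248 @ $23.60 + 23 @ $21.60 = $6,349.60
Ending inventory: 178 @ $21.60 = $3,844.80

COGS = $6,349.60; ending inventory = $3,844.80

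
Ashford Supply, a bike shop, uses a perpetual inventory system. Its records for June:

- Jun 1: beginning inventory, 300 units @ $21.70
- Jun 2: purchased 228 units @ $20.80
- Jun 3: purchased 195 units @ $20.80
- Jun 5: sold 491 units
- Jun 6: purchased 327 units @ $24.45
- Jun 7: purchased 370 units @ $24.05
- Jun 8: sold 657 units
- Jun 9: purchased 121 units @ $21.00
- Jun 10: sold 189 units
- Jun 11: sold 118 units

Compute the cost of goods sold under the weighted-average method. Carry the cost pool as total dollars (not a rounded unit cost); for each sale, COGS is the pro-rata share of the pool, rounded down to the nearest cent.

COGS = $32,789.88

After Jun 1: 300 on hand, pool $6,510.00 (≈ $21.7000 each)
After Jun 2: 528 on hand, pool $11,252.40 (≈ $21.3114 each)
After Jun 3: 723 on hand, pool $15,308.40 (≈ $21.1734 each)
Jun 5, sell 491: 491/723 × $15,308.40 → $10,396.16
After Jun 6: 559 on hand, pool $12,907.39 (≈ $23.0901 each)
After Jun 7: 929 on hand, pool $21,805.89 (≈ $23.4724 each)
Jun 8, sell 657: 657/929 × $21,805.89 → $15,421.38
After Jun 9: 393 on hand, pool $8,925.51 (≈ $22.7112 each)
Jun 10, sell 189: 189/393 × $8,925.51 → $4,292.42
Jun 11, sell 118: 118/204 × $4,633.09 → $2,679.92
Total COGS = $10,396.16 + $15,421.38 + $4,292.42 + $2,679.92 = $32,789.88
Ending inventory (cost pool remaining) = $1,953.17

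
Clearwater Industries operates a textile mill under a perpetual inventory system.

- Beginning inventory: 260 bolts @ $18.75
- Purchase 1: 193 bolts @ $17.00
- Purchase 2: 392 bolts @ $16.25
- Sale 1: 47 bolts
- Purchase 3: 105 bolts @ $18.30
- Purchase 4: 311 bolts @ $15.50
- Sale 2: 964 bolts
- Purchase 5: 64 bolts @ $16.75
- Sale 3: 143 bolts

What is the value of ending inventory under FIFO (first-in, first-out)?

Ending inventory = $2,730.50

Sale 1 (47) [FIFO — oldest first]: 47 @ $18.75 = $881.25
Sale 2 (964) [FIFO — oldest first]: 213 @ $18.75 + 193 @ $17.00 + 392 @ $16.25 + 105 @ $18.30 + 61 @ $15.50 = $16,511.75
Sale 3 (143) [FIFO — oldest first]: 143 @ $15.50 = $2,216.50
Total COGS = $881.25 + $16,511.75 + $2,216.50 = $19,609.50
Ending inventory: 107 @ $15.50 + 64 @ $16.75 = $2,730.50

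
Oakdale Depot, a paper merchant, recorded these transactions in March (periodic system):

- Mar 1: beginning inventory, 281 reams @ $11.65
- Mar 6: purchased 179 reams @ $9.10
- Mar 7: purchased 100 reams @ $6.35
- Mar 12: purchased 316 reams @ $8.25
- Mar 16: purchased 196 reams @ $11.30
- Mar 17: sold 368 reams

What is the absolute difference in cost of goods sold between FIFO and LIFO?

$431.55

FIFO COGS: 281 @ $11.65 + 87 @ $9.10 = $4,065.35
LIFO COGS: 196 @ $11.30 + 172 @ $8.25 = $3,633.80
Difference = |$4,065.35 − $3,633.80| = $431.55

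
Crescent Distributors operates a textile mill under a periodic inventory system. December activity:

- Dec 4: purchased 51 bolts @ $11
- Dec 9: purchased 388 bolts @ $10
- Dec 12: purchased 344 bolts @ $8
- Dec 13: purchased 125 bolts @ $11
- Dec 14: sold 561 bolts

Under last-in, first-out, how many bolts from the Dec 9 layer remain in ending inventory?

Dec 14, 561 sold [LIFO — newest first]: 125 @ $11 + 344 @ $8 + 92 @ $10 = $5,047
Ending inventory: 51 @ $11 + 296 @ $10 = $3,521
Check: goods available $8,568 = COGS $5,047 + ending $3,521

296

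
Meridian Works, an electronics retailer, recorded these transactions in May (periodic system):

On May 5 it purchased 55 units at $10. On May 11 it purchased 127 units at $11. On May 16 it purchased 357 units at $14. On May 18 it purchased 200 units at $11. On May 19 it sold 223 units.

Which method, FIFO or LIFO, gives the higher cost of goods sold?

LIFO

FIFO COGS: 55 @ $10 + 127 @ $11 + 41 @ $14 = $2,521
LIFO COGS: 200 @ $11 + 23 @ $14 = $2,522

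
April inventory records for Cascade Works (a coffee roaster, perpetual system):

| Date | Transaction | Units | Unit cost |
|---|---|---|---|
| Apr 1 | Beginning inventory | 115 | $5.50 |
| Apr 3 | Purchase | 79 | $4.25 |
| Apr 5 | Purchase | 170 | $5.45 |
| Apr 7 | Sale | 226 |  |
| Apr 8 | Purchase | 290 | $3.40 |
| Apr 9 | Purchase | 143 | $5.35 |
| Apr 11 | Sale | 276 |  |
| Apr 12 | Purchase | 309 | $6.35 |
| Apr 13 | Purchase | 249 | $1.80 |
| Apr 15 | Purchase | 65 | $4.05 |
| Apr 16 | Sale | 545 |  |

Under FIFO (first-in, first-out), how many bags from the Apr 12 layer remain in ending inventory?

Apr 7, 226 sold [FIFO — oldest first]: 115 @ $5.50 + 79 @ $4.25 + 32 @ $5.45 = $1,142.65
Apr 11, 276 sold [FIFO — oldest first]: 138 @ $5.45 + 138 @ $3.40 = $1,221.30
Apr 16, 545 sold [FIFO — oldest first]: 152 @ $3.40 + 143 @ $5.35 + 250 @ $6.35 = $2,869.35
Total COGS = $1,142.65 + $1,221.30 + $2,869.35 = $5,233.30
Ending inventory: 59 @ $6.35 + 249 @ $1.80 + 65 @ $4.05 = $1,086.10
Check: goods available $6,319.40 = COGS $5,233.30 + ending $1,086.10

59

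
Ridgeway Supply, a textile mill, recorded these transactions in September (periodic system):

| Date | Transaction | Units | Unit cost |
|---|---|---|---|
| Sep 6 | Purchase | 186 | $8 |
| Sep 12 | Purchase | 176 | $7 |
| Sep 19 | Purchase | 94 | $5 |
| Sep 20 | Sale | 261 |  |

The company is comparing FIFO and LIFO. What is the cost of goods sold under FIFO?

FIFO COGS: 186 @ $8 + 75 @ $7 = $2,013
LIFO COGS: 94 @ $5 + 167 @ $7 = $1,639

COGS = $2,013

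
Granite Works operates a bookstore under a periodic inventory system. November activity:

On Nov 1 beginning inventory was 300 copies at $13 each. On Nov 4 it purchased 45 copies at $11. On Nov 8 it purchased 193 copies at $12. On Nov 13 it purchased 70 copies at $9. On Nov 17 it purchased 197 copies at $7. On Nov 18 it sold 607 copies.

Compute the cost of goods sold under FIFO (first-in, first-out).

Nov 18, 607 sold [FIFO — oldest first]: 300 @ $13 + 45 @ $11 + 193 @ $12 + 69 @ $9 = $7,332
Ending inventory: 1 @ $9 + 197 @ $7 = $1,388
Check: goods available $8,720 = COGS $7,332 + ending $1,388

COGS = $7,332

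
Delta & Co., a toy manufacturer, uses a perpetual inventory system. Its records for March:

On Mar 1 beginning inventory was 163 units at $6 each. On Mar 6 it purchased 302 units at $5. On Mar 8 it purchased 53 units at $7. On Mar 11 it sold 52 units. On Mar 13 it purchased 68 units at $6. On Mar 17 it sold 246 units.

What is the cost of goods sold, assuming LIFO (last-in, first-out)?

COGS = $1,664

Mar 11, 52 sold [LIFO — newest first]: 52 @ $7 = $364
Mar 17, 246 sold [LIFO — newest first]: 68 @ $6 + 1 @ $7 + 177 @ $5 = $1,300
Total COGS = $364 + $1,300 = $1,664
Ending inventory: 163 @ $6 + 125 @ $5 = $1,603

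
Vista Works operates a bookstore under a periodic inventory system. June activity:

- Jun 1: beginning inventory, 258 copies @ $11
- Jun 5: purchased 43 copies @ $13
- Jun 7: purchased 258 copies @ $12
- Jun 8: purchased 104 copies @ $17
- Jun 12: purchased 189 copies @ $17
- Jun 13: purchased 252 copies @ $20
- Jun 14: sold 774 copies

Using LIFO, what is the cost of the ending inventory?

Ending inventory = $3,745

Jun 14, 774 sold [LIFO — newest first]: 252 @ $20 + 189 @ $17 + 104 @ $17 + 229 @ $12 = $12,769
Ending inventory: 258 @ $11 + 43 @ $13 + 29 @ $12 = $3,745
Check: goods available $16,514 = COGS $12,769 + ending $3,745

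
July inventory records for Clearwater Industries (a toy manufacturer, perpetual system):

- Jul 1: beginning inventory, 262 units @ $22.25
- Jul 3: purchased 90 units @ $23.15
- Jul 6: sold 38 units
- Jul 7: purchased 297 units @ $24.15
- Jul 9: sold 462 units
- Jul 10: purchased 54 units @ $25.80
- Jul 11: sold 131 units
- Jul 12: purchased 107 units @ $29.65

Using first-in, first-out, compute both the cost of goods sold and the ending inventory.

Jul 6, 38 sold [FIFO — oldest first]: 38 @ $22.25 = $845.50
Jul 9, 462 sold [FIFO — oldest first]: 224 @ $22.25 + 90 @ $23.15 + 148 @ $24.15 = $10,641.70
Jul 11, 131 sold [FIFO — oldest first]: 131 @ $24.15 = $3,163.65
Total COGS = $845.50 + $10,641.70 + $3,163.65 = $14,650.85
Ending inventory: 18 @ $24.15 + 54 @ $25.80 + 107 @ $29.65 = $5,000.45

COGS = $14,650.85; ending inventory = $5,000.45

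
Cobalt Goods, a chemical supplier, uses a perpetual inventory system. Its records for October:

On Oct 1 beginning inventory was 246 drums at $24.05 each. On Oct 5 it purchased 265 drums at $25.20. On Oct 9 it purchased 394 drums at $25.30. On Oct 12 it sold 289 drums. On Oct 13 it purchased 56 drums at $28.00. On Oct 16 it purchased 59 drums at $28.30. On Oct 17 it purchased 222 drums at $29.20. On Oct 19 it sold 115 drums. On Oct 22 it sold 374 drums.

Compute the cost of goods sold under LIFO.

Oct 12, 289 sold [LIFO — newest first]: 289 @ $25.30 = $7,311.70
Oct 19, 115 sold [LIFO — newest first]: 115 @ $29.20 = $3,358.00
Oct 22, 374 sold [LIFO — newest first]: 107 @ $29.20 + 59 @ $28.30 + 56 @ $28.00 + 105 @ $25.30 + 47 @ $25.20 = $10,203.00
Total COGS = $7,311.70 + $3,358.00 + $10,203.00 = $20,872.70
Ending inventory: 246 @ $24.05 + 218 @ $25.20 = $11,409.90

COGS = $20,872.70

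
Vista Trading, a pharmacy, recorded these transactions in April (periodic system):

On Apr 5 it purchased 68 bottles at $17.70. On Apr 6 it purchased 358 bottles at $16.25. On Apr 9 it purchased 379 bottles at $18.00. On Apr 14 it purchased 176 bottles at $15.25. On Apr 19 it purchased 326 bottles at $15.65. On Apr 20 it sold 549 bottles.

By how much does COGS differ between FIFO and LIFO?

$603.20

FIFO COGS: 68 @ $17.70 + 358 @ $16.25 + 123 @ $18.00 = $9,235.10
LIFO COGS: 326 @ $15.65 + 176 @ $15.25 + 47 @ $18.00 = $8,631.90
Difference = |$9,235.10 − $8,631.90| = $603.20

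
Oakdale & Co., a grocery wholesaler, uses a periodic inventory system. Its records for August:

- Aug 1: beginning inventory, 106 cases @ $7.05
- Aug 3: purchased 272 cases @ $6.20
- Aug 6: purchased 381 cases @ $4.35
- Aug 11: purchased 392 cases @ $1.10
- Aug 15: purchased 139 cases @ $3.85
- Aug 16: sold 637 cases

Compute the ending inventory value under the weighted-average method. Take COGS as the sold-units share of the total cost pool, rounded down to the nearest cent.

Ending inventory = $2,560.07

Aug 16, sell 637: 637/1290 × $5,057.40 → $2,497.33
Ending inventory (cost pool remaining) = $2,560.07
Check: goods available $5,057.40 = COGS $2,497.33 + ending $2,560.07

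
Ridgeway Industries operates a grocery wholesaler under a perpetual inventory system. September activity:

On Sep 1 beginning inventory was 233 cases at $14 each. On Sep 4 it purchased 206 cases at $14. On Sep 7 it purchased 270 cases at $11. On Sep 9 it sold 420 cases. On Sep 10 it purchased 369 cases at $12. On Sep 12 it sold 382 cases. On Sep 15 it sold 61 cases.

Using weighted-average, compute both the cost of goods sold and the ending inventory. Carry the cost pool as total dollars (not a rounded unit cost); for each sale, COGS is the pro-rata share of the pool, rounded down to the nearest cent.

After Sep 1: 233 on hand, pool $3,262.00 (≈ $14.0000 each)
After Sep 4: 439 on hand, pool $6,146.00 (≈ $14.0000 each)
After Sep 7: 709 on hand, pool $9,116.00 (≈ $12.8575 each)
Sep 9, sell 420: 420/709 × $9,116.00 → $5,400.16
After Sep 10: 658 on hand, pool $8,143.84 (≈ $12.3767 each)
Sep 12, sell 382: 382/658 × $8,143.84 → $4,727.88
Sep 15, sell 61: 61/276 × $3,415.96 → $754.97
Total COGS = $5,400.16 + $4,727.88 + $754.97 = $10,883.01
Ending inventory (cost pool remaining) = $2,660.99

COGS = $10,883.01; ending inventory = $2,660.99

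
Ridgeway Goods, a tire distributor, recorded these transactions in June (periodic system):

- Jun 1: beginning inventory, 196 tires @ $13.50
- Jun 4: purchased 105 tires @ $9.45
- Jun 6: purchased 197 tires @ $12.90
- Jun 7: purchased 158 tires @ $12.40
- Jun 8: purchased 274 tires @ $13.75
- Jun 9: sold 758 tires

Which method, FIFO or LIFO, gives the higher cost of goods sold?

LIFO

FIFO COGS: 196 @ $13.50 + 105 @ $9.45 + 197 @ $12.90 + 158 @ $12.40 + 102 @ $13.75 = $9,541.25
LIFO COGS: 274 @ $13.75 + 158 @ $12.40 + 197 @ $12.90 + 105 @ $9.45 + 24 @ $13.50 = $9,584.25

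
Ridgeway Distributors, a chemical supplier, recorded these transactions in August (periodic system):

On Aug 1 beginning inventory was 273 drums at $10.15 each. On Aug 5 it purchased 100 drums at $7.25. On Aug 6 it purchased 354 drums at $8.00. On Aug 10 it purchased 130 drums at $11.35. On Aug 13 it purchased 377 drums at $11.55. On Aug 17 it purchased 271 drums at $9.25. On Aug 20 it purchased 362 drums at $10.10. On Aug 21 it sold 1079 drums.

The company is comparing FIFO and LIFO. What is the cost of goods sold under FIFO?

FIFO COGS: 273 @ $10.15 + 100 @ $7.25 + 354 @ $8.00 + 130 @ $11.35 + 222 @ $11.55 = $10,367.55
LIFO COGS: 362 @ $10.10 + 271 @ $9.25 + 377 @ $11.55 + 69 @ $11.35 = $11,300.45

COGS = $10,367.55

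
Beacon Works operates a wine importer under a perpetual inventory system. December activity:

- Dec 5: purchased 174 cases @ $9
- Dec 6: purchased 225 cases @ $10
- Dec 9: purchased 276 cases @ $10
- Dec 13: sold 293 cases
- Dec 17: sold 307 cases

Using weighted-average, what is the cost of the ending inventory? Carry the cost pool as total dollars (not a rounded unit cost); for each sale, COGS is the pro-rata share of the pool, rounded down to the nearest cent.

Ending inventory = $730.67

After Dec 5: 174 on hand, pool $1,566.00 (≈ $9.0000 each)
After Dec 6: 399 on hand, pool $3,816.00 (≈ $9.5639 each)
After Dec 9: 675 on hand, pool $6,576.00 (≈ $9.7422 each)
Dec 13, sell 293: 293/675 × $6,576.00 → $2,854.47
Dec 17, sell 307: 307/382 × $3,721.53 → $2,990.86
Total COGS = $2,854.47 + $2,990.86 = $5,845.33
Ending inventory (cost pool remaining) = $730.67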